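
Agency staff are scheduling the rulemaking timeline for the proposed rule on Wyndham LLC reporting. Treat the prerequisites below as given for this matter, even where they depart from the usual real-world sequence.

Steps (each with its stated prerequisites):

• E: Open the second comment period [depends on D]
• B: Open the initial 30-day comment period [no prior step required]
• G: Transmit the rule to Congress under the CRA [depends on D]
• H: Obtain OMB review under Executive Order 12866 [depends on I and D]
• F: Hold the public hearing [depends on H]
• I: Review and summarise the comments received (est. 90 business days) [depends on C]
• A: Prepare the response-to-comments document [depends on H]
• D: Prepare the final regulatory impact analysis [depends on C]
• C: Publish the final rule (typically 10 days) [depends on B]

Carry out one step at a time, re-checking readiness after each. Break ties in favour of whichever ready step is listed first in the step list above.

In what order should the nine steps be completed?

B, C, I, D, E, G, H, F, A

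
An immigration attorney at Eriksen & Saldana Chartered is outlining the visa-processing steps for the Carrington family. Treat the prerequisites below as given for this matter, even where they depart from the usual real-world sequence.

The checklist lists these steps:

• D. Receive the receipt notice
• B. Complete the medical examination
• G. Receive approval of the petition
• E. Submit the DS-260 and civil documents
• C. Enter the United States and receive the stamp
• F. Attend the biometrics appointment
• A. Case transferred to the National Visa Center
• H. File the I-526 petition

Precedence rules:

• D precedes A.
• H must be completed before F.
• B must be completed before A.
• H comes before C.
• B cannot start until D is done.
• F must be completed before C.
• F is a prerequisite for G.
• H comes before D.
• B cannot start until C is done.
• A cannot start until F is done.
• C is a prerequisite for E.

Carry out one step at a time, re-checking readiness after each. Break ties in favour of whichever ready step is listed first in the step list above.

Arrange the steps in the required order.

H has no prerequisites → H first.
Now D and F have their prerequisites met. D is listed earlier, so D next.
F is the only step now ready → F.
Ready: G and C. G is listed earlier → G.
C needed F and H, now all done → C.
Ready: B and E. B is listed earlier → B.
E and A are both available; E is listed earlier → E.
That leaves A as the only ready step → A.

H D F G C B E A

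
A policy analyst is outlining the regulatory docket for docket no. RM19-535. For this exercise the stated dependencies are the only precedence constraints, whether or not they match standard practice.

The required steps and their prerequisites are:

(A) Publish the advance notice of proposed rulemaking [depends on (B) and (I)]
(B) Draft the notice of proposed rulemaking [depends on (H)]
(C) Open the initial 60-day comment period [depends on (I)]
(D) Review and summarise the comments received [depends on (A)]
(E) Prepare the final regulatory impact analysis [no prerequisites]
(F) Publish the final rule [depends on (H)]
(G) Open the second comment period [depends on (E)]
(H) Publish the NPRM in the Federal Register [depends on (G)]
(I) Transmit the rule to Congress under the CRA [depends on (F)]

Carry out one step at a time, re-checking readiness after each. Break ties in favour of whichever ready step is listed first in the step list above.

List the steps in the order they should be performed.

(E), (G), (H), (B), (F), (I), (A), (C), (D)

(E) has no prerequisites → (E) first.
(G) needed (E), now all done → (G).
(H) is the only step now ready → (H).
Ready: (B) and (F). (B) is listed earlier → (B).
(F) needed (H), now all done → (F).
Next only (I) has its prerequisites met → (I).
Ready: (A) and (C). (A) is listed earlier → (A).
Now (C) and (D) have their prerequisites met. (C) is listed earlier, so (C) next.
(D) needed (A), now all done → (D).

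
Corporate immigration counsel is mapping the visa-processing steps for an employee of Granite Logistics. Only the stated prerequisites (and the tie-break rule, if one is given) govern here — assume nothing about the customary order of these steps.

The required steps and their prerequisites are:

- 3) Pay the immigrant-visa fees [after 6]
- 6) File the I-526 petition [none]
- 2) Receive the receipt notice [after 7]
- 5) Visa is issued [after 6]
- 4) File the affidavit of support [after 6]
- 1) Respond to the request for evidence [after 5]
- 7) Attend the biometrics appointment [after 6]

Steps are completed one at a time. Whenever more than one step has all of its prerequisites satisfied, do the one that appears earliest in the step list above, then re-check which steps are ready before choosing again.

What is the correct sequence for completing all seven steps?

6, 3, 5, 4, 1, 7, 2

6 has no prerequisites → 6 first.
Ready: 3, 5, 4 and 7. 3 is listed earlier → 3.
5, 4 and 7 are all available; 5 is listed earlier → 5.
1 now also ready, so the ready set is {4, 1, 7}; 4 is listed earlier → 4.
Now 1 and 7 have their prerequisites met. 1 is listed earlier, so 1 next.
Next only 7 has its prerequisites met → 7.
2 needed 7, now all done → 2.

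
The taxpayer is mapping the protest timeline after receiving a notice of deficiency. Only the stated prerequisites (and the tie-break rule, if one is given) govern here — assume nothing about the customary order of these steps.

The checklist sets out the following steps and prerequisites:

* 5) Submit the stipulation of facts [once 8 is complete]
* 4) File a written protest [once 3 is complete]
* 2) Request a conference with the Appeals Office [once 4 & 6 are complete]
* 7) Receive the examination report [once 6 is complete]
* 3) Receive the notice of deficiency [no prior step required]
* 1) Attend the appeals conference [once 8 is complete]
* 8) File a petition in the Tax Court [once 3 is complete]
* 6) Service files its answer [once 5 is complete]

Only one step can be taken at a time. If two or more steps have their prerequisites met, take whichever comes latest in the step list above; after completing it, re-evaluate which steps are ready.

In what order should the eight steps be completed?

3 8 1 4 5 6 7 2

3 is the only step with nothing outstanding, so it goes first.
Now 8 and 4 have their prerequisites met. 8 is listed later, so 8 next.
1 and 5 now also ready, so the ready set is {1, 4, 5}; 1 is listed later → 1.
Ready: 4 and 5. 4 is listed later → 4.
That leaves 5 as the only ready step → 5.
6 needed 5, now all done → 6.
Ready: 7 and 2. 7 is listed later → 7.
2 needed 6 and 4, now all done → 2.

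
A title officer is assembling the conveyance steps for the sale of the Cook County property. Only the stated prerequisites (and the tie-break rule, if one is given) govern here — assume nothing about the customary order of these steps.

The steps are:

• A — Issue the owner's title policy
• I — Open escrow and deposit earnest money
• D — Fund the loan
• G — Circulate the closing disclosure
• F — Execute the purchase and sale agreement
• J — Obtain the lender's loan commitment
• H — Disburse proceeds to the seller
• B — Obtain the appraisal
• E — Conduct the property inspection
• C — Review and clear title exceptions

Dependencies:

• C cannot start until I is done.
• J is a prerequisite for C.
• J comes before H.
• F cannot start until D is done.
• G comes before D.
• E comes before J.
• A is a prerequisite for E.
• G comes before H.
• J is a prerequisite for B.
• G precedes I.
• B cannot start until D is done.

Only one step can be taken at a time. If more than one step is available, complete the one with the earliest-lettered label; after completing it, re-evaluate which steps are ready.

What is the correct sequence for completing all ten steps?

A, E, G, D, F, I, J, B, C, H

A and G have no prerequisites; A has the earlier label, so A is first.
E now also ready, so the ready set is {E, G}; E has the earlier label → E.
Ready: G and J. G has the earlier label → G.
D and I now also ready, so the ready set is {D, I, J}; D has the earlier label → D.
F now also ready, so the ready set is {F, I, J}; F has the earlier label → F.
I and J are both available; I has the earlier label → I.
Next only J has its prerequisites met → J.
Now B, C and H have their prerequisites met. B has the earlier label, so B next.
Now C and H have their prerequisites met. C has the earlier label, so C next.
H needed G and J, now all done → H.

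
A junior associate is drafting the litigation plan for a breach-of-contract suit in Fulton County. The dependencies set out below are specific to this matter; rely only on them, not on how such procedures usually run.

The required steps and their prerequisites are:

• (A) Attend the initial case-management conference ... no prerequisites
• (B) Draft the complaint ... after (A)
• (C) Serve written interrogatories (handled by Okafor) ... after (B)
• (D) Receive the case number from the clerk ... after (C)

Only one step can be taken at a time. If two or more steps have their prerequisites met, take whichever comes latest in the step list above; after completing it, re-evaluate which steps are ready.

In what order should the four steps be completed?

(A) (B) (C) (D)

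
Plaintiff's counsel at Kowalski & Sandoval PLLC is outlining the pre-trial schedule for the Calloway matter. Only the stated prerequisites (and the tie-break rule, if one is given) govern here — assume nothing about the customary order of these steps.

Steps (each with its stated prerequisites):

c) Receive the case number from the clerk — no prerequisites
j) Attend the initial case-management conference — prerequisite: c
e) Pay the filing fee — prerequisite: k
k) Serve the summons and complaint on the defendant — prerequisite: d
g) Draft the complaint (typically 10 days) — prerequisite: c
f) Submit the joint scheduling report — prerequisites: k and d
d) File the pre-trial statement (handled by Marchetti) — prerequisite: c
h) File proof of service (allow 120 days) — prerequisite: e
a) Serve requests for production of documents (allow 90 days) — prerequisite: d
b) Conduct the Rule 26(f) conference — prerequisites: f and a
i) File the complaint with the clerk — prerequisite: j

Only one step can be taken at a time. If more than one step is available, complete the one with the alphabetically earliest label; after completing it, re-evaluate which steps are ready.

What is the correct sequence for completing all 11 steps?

c d a g j i k e f b h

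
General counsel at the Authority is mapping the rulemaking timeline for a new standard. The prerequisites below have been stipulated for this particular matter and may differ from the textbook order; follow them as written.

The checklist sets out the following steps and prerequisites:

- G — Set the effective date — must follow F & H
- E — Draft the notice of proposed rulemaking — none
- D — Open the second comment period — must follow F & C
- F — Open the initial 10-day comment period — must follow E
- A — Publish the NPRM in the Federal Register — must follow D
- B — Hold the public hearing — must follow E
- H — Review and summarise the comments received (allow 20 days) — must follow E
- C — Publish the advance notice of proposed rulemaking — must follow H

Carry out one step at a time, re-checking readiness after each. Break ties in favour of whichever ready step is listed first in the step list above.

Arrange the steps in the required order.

E is the only step with nothing outstanding, so it goes first.
Now F, B and H have their prerequisites met. F is listed earlier, so F next.
Ready: B and H. B is listed earlier → B.
H needed E, now all done → H.
Now G and C have their prerequisites met. G is listed earlier, so G next.
C needed H, now all done → C.
D is the only step now ready → D.
Next only A has its prerequisites met → A.

E, F, B, H, G, C, D, A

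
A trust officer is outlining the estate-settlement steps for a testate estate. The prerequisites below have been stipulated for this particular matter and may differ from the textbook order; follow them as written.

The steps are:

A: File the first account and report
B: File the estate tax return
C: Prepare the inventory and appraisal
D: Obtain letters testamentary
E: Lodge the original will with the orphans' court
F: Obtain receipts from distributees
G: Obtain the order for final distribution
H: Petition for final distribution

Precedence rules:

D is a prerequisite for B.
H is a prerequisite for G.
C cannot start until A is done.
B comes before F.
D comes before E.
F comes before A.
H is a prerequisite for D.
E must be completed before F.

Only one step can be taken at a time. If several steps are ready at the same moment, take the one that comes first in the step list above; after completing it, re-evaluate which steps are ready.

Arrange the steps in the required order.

H is the only step with nothing outstanding, so it goes first.
Ready: D and G. D is listed earlier → D.
B and E now also ready, so the ready set is {B, E, G}; B is listed earlier → B.
E and G are both available; E is listed earlier → E.
F and G are both available; F is listed earlier → F.
A now also ready, so the ready set is {A, G}; A is listed earlier → A.
C and G are both available; C is listed earlier → C.
G needed H, now all done → G.

H, D, B, E, F, A, C, G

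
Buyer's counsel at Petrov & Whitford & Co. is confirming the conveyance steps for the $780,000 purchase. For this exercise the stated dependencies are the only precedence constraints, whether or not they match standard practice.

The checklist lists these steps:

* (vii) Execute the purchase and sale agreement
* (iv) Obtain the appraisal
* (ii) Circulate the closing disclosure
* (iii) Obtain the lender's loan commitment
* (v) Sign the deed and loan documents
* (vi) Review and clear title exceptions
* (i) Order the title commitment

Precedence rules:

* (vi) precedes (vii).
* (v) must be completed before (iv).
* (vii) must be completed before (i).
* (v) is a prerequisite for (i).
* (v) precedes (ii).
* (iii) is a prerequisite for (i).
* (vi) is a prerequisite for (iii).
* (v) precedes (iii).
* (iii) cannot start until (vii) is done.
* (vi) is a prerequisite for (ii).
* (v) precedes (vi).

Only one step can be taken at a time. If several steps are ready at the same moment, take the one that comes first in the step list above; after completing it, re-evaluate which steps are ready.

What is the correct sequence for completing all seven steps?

(v), (iv), (vi), (vii), (ii), (iii), (i)

Only (v) has no prerequisites, so it is first.
(iv) and (vi) are both available; (iv) is listed earlier → (iv).
(vi) needed (v), now all done → (vi).
Ready: (vii) and (ii). (vii) is listed earlier → (vii).
Now (ii) and (iii) have their prerequisites met. (ii) is listed earlier, so (ii) next.
(iii) needed (vii), (v) and (vi), now all done → (iii).
(i) is the only step now ready → (i).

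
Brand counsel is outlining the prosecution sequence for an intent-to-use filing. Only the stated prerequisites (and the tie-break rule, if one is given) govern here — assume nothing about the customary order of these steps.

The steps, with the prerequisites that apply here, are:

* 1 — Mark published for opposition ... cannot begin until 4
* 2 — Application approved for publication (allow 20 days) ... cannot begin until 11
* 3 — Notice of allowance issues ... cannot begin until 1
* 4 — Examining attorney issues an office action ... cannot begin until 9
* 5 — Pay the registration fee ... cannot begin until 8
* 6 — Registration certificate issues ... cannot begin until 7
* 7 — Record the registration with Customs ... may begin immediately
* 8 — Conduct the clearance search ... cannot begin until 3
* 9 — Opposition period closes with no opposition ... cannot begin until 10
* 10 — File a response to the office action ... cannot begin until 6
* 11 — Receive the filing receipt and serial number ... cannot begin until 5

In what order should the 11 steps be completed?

7, 6, 10, 9, 4, 1, 3, 8, 5, 11, 2

7 has no prerequisites → 7 first.
That leaves 6 as the only ready step → 6.
10 needed 6, now all done → 10.
9 needed 10, now all done → 9.
4 needed 9, now all done → 4.
1 is the only step now ready → 1.
Next only 3 has its prerequisites met → 3.
8 needed 3, now all done → 8.
Next only 5 has its prerequisites met → 5.
11 is the only step now ready → 11.
2 is the only step now ready → 2.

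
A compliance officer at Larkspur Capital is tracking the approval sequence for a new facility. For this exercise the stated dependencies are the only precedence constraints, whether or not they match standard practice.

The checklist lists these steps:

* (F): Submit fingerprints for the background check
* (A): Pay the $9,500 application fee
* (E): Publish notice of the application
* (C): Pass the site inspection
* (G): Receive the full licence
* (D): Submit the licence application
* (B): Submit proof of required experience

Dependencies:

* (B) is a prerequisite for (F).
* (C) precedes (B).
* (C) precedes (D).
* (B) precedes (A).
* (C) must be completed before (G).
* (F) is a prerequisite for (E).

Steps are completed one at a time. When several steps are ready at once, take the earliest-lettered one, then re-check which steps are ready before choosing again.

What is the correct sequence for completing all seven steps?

(C), (B), (A), (D), (F), (E), (G)

(C) has no prerequisites → (C) first.
Ready: (B), (D) and (G). (B) has the earlier label → (B).
Now (A), (D), (F) and (G) have their prerequisites met. (A) has the earlier label, so (A) next.
Now (D), (F) and (G) have their prerequisites met. (D) has the earlier label, so (D) next.
Now (F) and (G) have their prerequisites met. (F) has the earlier label, so (F) next.
(E) and (G) are both available; (E) has the earlier label → (E).
(G) is the only step now ready → (G).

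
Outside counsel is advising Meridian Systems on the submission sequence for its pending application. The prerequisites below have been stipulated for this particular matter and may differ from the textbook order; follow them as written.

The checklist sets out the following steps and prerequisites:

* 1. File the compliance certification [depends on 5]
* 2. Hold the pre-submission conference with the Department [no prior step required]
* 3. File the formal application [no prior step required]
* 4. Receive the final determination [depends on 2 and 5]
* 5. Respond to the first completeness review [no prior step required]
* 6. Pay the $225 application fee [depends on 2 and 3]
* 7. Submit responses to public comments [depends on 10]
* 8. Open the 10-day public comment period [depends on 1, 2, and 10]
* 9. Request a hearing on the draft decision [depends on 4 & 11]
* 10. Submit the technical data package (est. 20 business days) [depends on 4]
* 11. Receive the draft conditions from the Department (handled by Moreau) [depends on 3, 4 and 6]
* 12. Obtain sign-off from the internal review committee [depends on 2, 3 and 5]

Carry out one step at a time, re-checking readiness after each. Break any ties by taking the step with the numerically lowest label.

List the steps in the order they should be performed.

Nothing is required for 2, 3 and 5. 2 has the earlier label → 2 first.
3 and 5 are both available; 3 has the earlier label → 3.
Ready: 5 and 6. 5 has the earlier label → 5.
Now 1, 4, 6 and 12 have their prerequisites met. 1 has the earlier label, so 1 next.
Now 4, 6 and 12 have their prerequisites met. 4 has the earlier label, so 4 next.
6, 10 and 12 are all available; 6 has the earlier label → 6.
11 now also ready, so the ready set is {10, 11, 12}; 10 has the earlier label → 10.
7 and 8 now also ready, so the ready set is {7, 8, 11, 12}; 7 has the earlier label → 7.
Now 8, 11 and 12 have their prerequisites met. 8 has the earlier label, so 8 next.
Ready: 11 and 12. 11 has the earlier label → 11.
9 now also ready, so the ready set is {9, 12}; 9 has the earlier label → 9.
12 is the only step now ready → 12.

2, 3, 5, 1, 4, 6, 10, 7, 8, 11, 9, 12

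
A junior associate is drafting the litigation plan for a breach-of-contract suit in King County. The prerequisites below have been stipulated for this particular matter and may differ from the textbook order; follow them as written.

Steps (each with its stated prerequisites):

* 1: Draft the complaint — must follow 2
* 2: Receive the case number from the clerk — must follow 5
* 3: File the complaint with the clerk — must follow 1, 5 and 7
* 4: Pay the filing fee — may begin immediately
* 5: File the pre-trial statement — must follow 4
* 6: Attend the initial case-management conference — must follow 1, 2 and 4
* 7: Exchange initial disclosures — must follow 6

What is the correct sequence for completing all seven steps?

4 is the only step with nothing outstanding, so it goes first.
Next only 5 has its prerequisites met → 5.
2 is the only step now ready → 2.
1 needed 2, now all done → 1.
6 is the only step now ready → 6.
Next only 7 has its prerequisites met → 7.
3 needed 1, 5 and 7, now all done → 3.

4 → 5 → 2 → 1 → 6 → 7 → 3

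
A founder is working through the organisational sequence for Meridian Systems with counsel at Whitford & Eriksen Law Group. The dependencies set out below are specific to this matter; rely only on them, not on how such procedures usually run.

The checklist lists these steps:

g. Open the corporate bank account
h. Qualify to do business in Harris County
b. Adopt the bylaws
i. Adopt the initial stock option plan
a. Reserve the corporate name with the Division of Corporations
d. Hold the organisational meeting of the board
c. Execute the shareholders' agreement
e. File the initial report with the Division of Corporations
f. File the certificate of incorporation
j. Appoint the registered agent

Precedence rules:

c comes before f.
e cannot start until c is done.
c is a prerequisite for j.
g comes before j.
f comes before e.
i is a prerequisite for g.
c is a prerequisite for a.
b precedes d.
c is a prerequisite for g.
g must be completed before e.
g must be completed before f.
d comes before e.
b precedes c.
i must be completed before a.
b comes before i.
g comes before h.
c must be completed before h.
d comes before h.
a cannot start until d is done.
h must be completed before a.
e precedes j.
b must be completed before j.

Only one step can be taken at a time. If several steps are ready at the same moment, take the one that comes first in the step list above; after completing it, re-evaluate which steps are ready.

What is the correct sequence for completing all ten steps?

b has no prerequisites → b first.
Ready: i, d and c. i is listed earlier → i.
d and c are both available; d is listed earlier → d.
That leaves c as the only ready step → c.
g is the only step now ready → g.
h and f are both available; h is listed earlier → h.
a and f are both available; a is listed earlier → a.
f needed g and c, now all done → f.
e needed g, d, c and f, now all done → e.
j needed g, b, c and e, now all done → j.

b, i, d, c, g, h, a, f, e, j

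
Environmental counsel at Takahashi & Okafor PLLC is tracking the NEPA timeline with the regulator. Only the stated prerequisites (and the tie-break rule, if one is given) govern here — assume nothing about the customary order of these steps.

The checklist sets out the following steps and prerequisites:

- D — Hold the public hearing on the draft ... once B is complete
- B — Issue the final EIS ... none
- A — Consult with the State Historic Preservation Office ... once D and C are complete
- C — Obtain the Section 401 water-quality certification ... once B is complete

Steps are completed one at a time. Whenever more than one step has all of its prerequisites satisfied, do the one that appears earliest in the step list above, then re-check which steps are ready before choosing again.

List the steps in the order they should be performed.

B, D, C, A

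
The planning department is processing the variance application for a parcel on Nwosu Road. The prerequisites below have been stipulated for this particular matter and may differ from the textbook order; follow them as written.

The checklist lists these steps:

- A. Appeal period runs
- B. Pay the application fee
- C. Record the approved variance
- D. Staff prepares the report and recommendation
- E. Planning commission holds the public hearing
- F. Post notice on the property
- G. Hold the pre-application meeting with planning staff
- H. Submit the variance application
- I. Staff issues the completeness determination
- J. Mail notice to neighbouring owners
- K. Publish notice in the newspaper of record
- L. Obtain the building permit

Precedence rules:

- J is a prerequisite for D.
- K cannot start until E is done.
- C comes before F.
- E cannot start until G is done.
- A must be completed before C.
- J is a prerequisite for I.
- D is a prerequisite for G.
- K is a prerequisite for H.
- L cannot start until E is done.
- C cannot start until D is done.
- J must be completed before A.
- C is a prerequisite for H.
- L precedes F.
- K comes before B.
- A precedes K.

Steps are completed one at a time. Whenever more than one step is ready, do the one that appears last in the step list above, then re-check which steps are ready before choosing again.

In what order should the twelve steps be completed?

Only J has no prerequisites, so it is first.
Now I, D and A have their prerequisites met. I is listed later, so I next.
D and A are both available; D is listed later → D.
G now also ready, so the ready set is {G, A}; G is listed later → G.
Ready: E and A. E is listed later → E.
Now L and A have their prerequisites met. L is listed later, so L next.
A needed J, now all done → A.
Now K and C have their prerequisites met. K is listed later, so K next.
C and B are both available; C is listed later → C.
H, F and B are all available; H is listed later → H.
Now F and B have their prerequisites met. F is listed later, so F next.
Next only B has its prerequisites met → B.

J → I → D → G → E → L → A → K → C → H → F → B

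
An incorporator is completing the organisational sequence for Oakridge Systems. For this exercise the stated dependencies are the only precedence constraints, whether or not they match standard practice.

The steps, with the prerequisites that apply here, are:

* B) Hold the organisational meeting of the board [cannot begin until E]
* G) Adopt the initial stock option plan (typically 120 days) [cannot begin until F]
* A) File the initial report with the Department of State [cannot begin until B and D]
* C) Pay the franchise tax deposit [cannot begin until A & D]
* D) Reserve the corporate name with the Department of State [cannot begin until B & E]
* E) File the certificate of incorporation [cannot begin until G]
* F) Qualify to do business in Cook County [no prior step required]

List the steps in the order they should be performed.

Only F has no prerequisites, so it is first.
G is the only step now ready → G.
That leaves E as the only ready step → E.
B needed E, now all done → B.
That leaves D as the only ready step → D.
A needed B and D, now all done → A.
C is the only step now ready → C.

F G E B D A C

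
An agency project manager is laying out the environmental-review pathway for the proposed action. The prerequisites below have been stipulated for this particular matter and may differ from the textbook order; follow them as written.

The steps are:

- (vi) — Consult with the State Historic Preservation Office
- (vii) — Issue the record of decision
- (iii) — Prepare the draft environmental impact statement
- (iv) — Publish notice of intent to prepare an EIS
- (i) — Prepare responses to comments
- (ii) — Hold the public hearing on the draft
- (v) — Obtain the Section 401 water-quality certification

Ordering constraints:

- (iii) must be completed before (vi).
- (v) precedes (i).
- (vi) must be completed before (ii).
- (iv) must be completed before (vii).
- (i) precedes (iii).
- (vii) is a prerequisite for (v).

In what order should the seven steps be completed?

(iv), (vii), (v), (i), (iii), (vi), (ii)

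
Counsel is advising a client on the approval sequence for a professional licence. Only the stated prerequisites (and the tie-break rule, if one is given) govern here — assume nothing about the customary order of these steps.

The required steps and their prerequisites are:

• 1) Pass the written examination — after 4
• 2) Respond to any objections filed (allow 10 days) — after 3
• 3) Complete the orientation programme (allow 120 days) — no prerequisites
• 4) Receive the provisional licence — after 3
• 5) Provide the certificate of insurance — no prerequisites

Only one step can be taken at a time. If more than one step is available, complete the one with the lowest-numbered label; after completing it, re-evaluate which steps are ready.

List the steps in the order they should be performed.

3, 2, 4, 1, 5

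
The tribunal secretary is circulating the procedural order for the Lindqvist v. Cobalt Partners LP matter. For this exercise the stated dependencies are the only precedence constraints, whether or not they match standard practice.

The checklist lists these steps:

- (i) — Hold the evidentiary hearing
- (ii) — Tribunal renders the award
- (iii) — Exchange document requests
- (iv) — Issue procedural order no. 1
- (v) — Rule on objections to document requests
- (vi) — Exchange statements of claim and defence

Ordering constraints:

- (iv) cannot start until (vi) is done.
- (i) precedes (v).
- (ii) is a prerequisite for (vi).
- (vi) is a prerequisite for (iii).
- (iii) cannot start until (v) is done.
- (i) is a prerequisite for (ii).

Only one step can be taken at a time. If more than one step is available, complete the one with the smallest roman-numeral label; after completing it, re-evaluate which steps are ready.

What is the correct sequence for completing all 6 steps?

Only (i) has no prerequisites, so it is first.
Now (ii) and (v) have their prerequisites met. (ii) has the earlier label, so (ii) next.
(vi) now also ready, so the ready set is {(v), (vi)}; (v) has the earlier label → (v).
(vi) is the only step now ready → (vi).
Ready: (iii) and (iv). (iii) has the earlier label → (iii).
That leaves (iv) as the only ready step → (iv).

(i), (ii), (v), (vi), (iii), (iv)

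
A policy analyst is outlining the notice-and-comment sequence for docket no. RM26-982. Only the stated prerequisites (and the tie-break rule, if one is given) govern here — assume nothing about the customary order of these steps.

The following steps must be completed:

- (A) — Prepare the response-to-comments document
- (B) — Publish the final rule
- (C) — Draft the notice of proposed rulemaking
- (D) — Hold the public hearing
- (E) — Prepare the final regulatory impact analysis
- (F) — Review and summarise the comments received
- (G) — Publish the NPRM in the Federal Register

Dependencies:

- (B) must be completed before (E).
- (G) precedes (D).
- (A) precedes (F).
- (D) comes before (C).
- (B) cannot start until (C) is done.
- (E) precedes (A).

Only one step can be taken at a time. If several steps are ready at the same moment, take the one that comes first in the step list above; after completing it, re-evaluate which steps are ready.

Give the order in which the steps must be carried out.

(G), (D), (C), (B), (E), (A), (F)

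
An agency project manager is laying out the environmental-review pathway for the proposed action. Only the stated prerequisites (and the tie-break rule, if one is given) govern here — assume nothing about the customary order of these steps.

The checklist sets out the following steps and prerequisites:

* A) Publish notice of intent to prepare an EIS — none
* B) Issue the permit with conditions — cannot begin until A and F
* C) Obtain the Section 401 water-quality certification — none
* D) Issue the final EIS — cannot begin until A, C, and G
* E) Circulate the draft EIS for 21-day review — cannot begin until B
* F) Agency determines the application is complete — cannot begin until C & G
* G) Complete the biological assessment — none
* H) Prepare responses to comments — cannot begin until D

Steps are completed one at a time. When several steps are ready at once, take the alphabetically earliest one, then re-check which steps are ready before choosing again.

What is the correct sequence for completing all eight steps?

Nothing is required for A, C and G. A has the earlier label → A first.
C and G are both available; C has the earlier label → C.
G is the only step now ready → G.
Ready: D and F. D has the earlier label → D.
Ready: F and H. F has the earlier label → F.
Now B and H have their prerequisites met. B has the earlier label, so B next.
E and H are both available; E has the earlier label → E.
H needed D, now all done → H.

A, C, G, D, F, B, E, H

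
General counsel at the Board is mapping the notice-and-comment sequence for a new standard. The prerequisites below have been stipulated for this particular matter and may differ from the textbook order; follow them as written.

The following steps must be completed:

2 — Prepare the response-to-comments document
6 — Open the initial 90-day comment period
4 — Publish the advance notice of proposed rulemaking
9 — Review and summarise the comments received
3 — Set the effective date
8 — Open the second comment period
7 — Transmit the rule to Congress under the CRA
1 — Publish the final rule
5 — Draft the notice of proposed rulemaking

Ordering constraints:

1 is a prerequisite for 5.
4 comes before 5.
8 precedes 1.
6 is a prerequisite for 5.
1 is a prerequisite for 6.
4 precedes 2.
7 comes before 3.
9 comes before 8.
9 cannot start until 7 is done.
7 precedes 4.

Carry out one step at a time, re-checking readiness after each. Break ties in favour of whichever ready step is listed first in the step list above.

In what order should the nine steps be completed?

7 is the only step with nothing outstanding, so it goes first.
4, 9 and 3 are all available; 4 is listed earlier → 4.
2 now also ready, so the ready set is {2, 9, 3}; 2 is listed earlier → 2.
9 and 3 are both available; 9 is listed earlier → 9.
8 now also ready, so the ready set is {3, 8}; 3 is listed earlier → 3.
8 is the only step now ready → 8.
1 needed 8, now all done → 1.
That leaves 6 as the only ready step → 6.
5 needed 6, 4 and 1, now all done → 5.

7 4 2 9 3 8 1 6 5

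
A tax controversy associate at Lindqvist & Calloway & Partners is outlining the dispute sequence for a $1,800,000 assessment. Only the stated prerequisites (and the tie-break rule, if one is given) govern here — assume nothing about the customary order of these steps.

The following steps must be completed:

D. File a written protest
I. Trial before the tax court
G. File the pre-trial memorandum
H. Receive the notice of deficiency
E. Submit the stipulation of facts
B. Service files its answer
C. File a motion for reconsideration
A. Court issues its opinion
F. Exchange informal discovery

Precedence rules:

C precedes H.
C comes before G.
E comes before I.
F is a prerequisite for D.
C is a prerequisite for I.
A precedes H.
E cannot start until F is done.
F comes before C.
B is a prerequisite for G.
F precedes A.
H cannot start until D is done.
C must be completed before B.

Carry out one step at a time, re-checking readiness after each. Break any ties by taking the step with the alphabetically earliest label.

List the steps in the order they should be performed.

F → A → C → B → D → E → G → H → I

F is the only step with nothing outstanding, so it goes first.
A, C, D and E are all available; A has the earlier label → A.
C, D and E are all available; C has the earlier label → C.
B, D and E are all available; B has the earlier label → B.
D, E and G are all available; D has the earlier label → D.
E, G and H are all available; E has the earlier label → E.
Ready: G, H and I. G has the earlier label → G.
Now H and I have their prerequisites met. H has the earlier label, so H next.
I needed C and E, now all done → I.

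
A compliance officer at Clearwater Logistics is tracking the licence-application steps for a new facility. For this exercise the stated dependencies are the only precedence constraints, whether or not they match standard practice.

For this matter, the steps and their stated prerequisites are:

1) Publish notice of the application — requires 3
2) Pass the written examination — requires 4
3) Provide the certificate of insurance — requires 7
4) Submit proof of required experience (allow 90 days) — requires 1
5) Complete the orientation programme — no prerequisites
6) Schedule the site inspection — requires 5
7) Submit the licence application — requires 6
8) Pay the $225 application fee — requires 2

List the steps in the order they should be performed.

5 is the only step with nothing outstanding, so it goes first.
That leaves 6 as the only ready step → 6.
Next only 7 has its prerequisites met → 7.
3 needed 7, now all done → 3.
Next only 1 has its prerequisites met → 1.
4 is the only step now ready → 4.
2 needed 4, now all done → 2.
8 needed 2, now all done → 8.

5 → 6 → 7 → 3 → 1 → 4 → 2 → 8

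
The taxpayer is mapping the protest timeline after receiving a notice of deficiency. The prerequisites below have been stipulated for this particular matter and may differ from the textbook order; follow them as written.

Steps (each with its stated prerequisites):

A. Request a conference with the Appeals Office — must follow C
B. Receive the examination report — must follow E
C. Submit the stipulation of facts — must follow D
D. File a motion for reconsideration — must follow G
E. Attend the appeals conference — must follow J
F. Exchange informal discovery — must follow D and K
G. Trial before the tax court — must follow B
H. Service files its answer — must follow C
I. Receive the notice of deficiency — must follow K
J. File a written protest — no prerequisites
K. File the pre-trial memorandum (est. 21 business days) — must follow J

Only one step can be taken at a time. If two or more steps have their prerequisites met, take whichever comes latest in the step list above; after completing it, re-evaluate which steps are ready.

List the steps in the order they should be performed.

J K I E B G D F C H A

J has no prerequisites → J first.
K and E are both available; K is listed later → K.
Now I and E have their prerequisites met. I is listed later, so I next.
That leaves E as the only ready step → E.
That leaves B as the only ready step → B.
G needed B, now all done → G.
D is the only step now ready → D.
Ready: F and C. F is listed later → F.
C needed D, now all done → C.
H and A are both available; H is listed later → H.
A needed C, now all done → A.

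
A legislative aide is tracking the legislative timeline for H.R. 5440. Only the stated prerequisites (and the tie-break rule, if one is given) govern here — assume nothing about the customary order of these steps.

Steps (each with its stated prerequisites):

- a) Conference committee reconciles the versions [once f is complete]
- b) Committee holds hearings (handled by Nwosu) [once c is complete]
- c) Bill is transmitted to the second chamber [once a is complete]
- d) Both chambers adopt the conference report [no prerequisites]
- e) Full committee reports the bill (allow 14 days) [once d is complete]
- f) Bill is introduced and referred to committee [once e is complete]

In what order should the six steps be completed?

d → e → f → a → c → b

Only d has no prerequisites, so it is first.
e is the only step now ready → e.
That leaves f as the only ready step → f.
Next only a has its prerequisites met → a.
c needed a, now all done → c.
b needed c, now all done → b.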